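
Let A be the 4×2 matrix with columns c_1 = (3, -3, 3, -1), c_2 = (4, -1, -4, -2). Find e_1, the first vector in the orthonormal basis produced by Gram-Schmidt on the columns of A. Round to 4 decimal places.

e_1 = (0.5669, -0.5669, 0.5669, -0.1890)

c_1 = (3, -3, 3, -1); ‖c_1‖ = 5.2915, so e_1 = (0.5669, -0.5669, 0.5669, -0.1890).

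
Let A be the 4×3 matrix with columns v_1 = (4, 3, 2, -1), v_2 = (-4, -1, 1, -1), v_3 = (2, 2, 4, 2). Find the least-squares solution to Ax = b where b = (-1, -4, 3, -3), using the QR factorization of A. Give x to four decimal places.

e_1 = v_1/‖v_1‖ = (4, 3, 2, -1)/5.4772 = (0.7303, 0.5477, 0.3651, -0.1826).
r_{12} = e_1·v_2 = -2.9212.
u_2 = v_2 + 2.9212·e_1 = (-1.8667, 0.6000, 2.0667, -1.5333).
‖u_2‖ = 3.2352, so e_2 = (-0.5770, 0.1855, 0.6388, -0.4739).
r_{13} = e_1·v_3 = 3.6515; r_{23} = e_2·v_3 = 0.8243.
u_3 = v_3 − 3.6515·e_1 − 0.8243·e_2 = (-0.1911, -0.1529, 2.1401, 3.0573).
‖u_3‖ = 3.7400, so e_3 = (-0.0511, -0.0409, 0.5722, 0.8175).
Qᵀb = (-1.2780, 3.1734, -0.5211).
Back-substitute: x_3 = -0.5211/3.7400 = -0.1393.
x_2 = (3.1734 − 0.8243·(-0.1393))/3.2352 = 1.0164.
x_1 = (-1.2780 + 2.9212·1.0164 − 3.6515·(-0.1393))/5.4772 = 0.4016.

x = (0.4016, 1.0164, -0.1393)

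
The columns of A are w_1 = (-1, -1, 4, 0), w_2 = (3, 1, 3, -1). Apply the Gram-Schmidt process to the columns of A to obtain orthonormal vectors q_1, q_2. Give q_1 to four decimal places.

w_1 = (-1, -1, 4, 0); ‖w_1‖ = 4.2426, so q_1 = (-0.2357, -0.2357, 0.9428, 0.0000).

q_1 = (-0.2357, -0.2357, 0.9428, 0.0000)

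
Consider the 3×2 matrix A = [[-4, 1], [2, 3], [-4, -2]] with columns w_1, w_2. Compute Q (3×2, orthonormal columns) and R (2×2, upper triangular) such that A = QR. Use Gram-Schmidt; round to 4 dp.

q_1 = w_1/‖w_1‖ = (-4, 2, -4)/6.0000 = (-0.6667, 0.3333, -0.6667).
r_{12} = q_1·w_2 = 1.6667.
u_2 = w_2 − 1.6667·q_1 = (2.1111, 2.4444, -0.8889).
‖u_2‖ = 3.3500, so q_2 = (0.6302, 0.7297, -0.2653).

Q = [[-0.6667, 0.6302], [0.3333, 0.7297], [-0.6667, -0.2653]], R = [[6.0000, 1.6667], [0.0000, 3.3500]]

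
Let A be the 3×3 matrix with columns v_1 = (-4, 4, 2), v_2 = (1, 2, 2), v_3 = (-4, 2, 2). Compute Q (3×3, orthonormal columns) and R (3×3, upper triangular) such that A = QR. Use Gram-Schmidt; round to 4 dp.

Q = [[-0.6667, 0.7029, -0.2481], [0.6667, 0.4134, -0.6202], [0.3333, 0.5788, 0.7442]], R = [[6.0000, 1.3333, 4.6667], [0.0000, 2.6874, -0.8269], [0.0000, 0.0000, 1.2403]]

v_1 = (-4, 4, 2); ‖v_1‖ = 6.0000, so e_1 = (-0.6667, 0.6667, 0.3333).
e_1·v_2 = (-0.6667)·1 + 0.6667·2 + 0.3333·2 = 1.3333.
u_2 = v_2 − 1.3333·e_1 = (1.8889, 1.1111, 1.5556).
‖u_2‖ = 2.6874, so e_2 = (0.7029, 0.4134, 0.5788).
e_1·v_3 = (-0.6667)·(-4) + 0.6667·2 + 0.3333·2 = 4.6667; e_2·v_3 = 0.7029·(-4) + 0.4134·2 + 0.5788·2 = -0.8269.
u_3 = v_3 − 4.6667·e_1 + 0.8269·e_2 = (-0.3077, -0.7692, 0.9231).
‖u_3‖ = 1.2403, so e_3 = (-0.2481, -0.6202, 0.7442).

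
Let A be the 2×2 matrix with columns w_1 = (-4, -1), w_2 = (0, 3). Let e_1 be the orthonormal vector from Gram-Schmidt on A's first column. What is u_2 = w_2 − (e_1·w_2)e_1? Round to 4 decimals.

w_1 = (-4, -1); ‖w_1‖ = 4.1231, so e_1 = (-0.9701, -0.2425).
e_1·w_2 = (-0.9701)·0 + (-0.2425)·3 = -0.7276.
u_2 = w_2 + 0.7276·e_1 = (-0.7059, 2.8235).

u_2 = (-0.7059, 2.8235)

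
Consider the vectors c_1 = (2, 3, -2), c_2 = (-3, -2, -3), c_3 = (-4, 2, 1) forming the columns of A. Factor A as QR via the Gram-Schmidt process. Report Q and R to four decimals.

Q = [[0.4851, -0.5145, -0.7071], [0.7276, -0.2111, 0.6527], [-0.4851, -0.8311, 0.2720]], R = [[4.1231, -1.4552, -0.9701], [0.0000, 4.4590, 0.8047], [0.0000, 0.0000, 4.4058]]

c_1 = (2, 3, -2); ‖c_1‖ = 4.1231, so e_1 = (0.4851, 0.7276, -0.4851).
e_1·c_2 = 0.4851·(-3) + 0.7276·(-2) + (-0.4851)·(-3) = -1.4552.
u_2 = c_2 + 1.4552·e_1 = (-2.2941, -0.9412, -3.7059).
‖u_2‖ = 4.4590, so e_2 = (-0.5145, -0.2111, -0.8311).
e_1·c_3 = 0.4851·(-4) + 0.7276·2 + (-0.4851)·1 = -0.9701; e_2·c_3 = (-0.5145)·(-4) + (-0.2111)·2 + (-0.8311)·1 = 0.8047.
u_3 = c_3 + 0.9701·e_1 − 0.8047·e_2 = (-3.1154, 2.8757, 1.1982).
‖u_3‖ = 4.4058, so e_3 = (-0.7071, 0.6527, 0.2720).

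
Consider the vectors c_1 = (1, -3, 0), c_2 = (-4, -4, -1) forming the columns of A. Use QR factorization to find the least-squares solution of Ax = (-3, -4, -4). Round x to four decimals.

x = (0.1541, 0.9323)

c_1 = (1, -3, 0); ‖c_1‖ = 3.1623, so e_1 = (0.3162, -0.9487, 0.0000).
e_1·c_2 = 0.3162·(-4) + (-0.9487)·(-4) + 0.0000·(-1) = 2.5298.
u_2 = c_2 − 2.5298·e_1 = (-4.8000, -1.6000, -1.0000).
‖u_2‖ = 5.1575, so e_2 = (-0.9307, -0.3102, -0.1939).
Qᵀb = (2.8460, 4.8085).
Back-substitute: x_2 = 4.8085/5.1575 = 0.9323.
x_1 = (2.8460 − 2.5298·0.9323)/3.1623 = 0.1541.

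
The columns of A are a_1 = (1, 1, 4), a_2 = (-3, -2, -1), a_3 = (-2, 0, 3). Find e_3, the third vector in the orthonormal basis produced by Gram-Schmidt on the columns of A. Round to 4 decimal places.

e_3 = (-0.5353, 0.8412, -0.0765)

e_1 = a_1/‖a_1‖ = (1, 1, 4)/4.2426 = (0.2357, 0.2357, 0.9428).
r_{12} = e_1·a_2 = -2.1213.
u_2 = a_2 + 2.1213·e_1 = (-2.5000, -1.5000, 1.0000).
‖u_2‖ = 3.0822, so e_2 = (-0.8111, -0.4867, 0.3244).
r_{13} = e_1·a_3 = 2.3570; r_{23} = e_2·a_3 = 2.5955.
u_3 = a_3 − 2.3570·e_1 − 2.5955·e_2 = (-0.4503, 0.7076, -0.0643).
‖u_3‖ = 0.8412, so e_3 = (-0.5353, 0.8412, -0.0765).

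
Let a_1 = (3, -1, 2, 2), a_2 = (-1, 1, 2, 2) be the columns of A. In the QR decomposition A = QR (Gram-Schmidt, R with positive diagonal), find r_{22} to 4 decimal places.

r_{22} = 3.0185

a_1 = (3, -1, 2, 2); ‖a_1‖ = 4.2426, so q_1 = (0.7071, -0.2357, 0.4714, 0.4714).
q_1·a_2 = 0.7071·(-1) + (-0.2357)·1 + 0.4714·2 + 0.4714·2 = 0.9428.
u_2 = a_2 − 0.9428·q_1 = (-1.6667, 1.2222, 1.5556, 1.5556).
r_{22} = ‖u_2‖ = 3.0185.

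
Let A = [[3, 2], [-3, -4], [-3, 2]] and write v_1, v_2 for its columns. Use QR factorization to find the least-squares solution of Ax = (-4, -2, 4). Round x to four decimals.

x = (-1.0476, 0.8571)

e_1 = v_1/‖v_1‖ = (3, -3, -3)/5.1962 = (0.5774, -0.5774, -0.5774).
r_{12} = e_1·v_2 = 2.3094.
u_2 = v_2 − 2.3094·e_1 = (0.6667, -2.6667, 3.3333).
‖u_2‖ = 4.3205, so e_2 = (0.1543, -0.6172, 0.7715).
Qᵀb = (-3.4641, 3.7033).
Back-substitute: x_2 = 3.7033/4.3205 = 0.8571.
x_1 = (-3.4641 − 2.3094·0.8571)/5.1962 = -1.0476.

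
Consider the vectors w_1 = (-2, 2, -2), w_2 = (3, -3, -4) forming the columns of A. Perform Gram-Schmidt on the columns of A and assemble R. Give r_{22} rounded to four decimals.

w_1 = (-2, 2, -2); ‖w_1‖ = 3.4641, so q_1 = (-0.5774, 0.5774, -0.5774).
q_1·w_2 = (-0.5774)·3 + 0.5774·(-3) + (-0.5774)·(-4) = -1.1547.
u_2 = w_2 + 1.1547·q_1 = (2.3333, -2.3333, -4.6667).
r_{22} = ‖u_2‖ = 5.7155.

r_{22} = 5.7155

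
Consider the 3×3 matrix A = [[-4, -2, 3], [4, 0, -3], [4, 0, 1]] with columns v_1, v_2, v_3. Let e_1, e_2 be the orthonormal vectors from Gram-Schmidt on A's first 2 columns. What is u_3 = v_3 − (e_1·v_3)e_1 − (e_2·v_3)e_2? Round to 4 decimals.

v_1 = (-4, 4, 4); ‖v_1‖ = 6.9282, so e_1 = (-0.5774, 0.5774, 0.5774).
e_1·v_2 = (-0.5774)·(-2) + 0.5774·0 + 0.5774·0 = 1.1547.
u_2 = v_2 − 1.1547·e_1 = (-1.3333, -0.6667, -0.6667).
‖u_2‖ = 1.6330, so e_2 = (-0.8165, -0.4082, -0.4082).
e_1·v_3 = (-0.5774)·3 + 0.5774·(-3) + 0.5774·1 = -2.8868; e_2·v_3 = (-0.8165)·3 + (-0.4082)·(-3) + (-0.4082)·1 = -1.6330.
u_3 = v_3 + 2.8868·e_1 + 1.6330·e_2 = (0.0000, -2.0000, 2.0000).

u_3 = (0.0000, -2.0000, 2.0000)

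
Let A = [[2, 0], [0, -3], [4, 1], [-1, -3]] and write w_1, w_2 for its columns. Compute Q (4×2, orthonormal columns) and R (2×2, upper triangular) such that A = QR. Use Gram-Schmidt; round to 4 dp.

w_1 = (2, 0, 4, -1); ‖w_1‖ = 4.5826, so e_1 = (0.4364, 0.0000, 0.8729, -0.2182).
e_1·w_2 = 0.4364·0 + 0.0000·(-3) + 0.8729·1 + (-0.2182)·(-3) = 1.5275.
u_2 = w_2 − 1.5275·e_1 = (-0.6667, -3.0000, -0.3333, -2.6667).
‖u_2‖ = 4.0825, so e_2 = (-0.1633, -0.7348, -0.0816, -0.6532).

Q = [[0.4364, -0.1633], [0.0000, -0.7348], [0.8729, -0.0816], [-0.2182, -0.6532]], R = [[4.5826, 1.5275], [0.0000, 4.0825]]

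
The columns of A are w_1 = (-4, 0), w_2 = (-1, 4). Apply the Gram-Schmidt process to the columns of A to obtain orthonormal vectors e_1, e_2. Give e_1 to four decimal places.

e_1 = (-1.0000, 0.0000)

e_1 = w_1/‖w_1‖ = (-4, 0)/4.0000 = (-1.0000, 0.0000).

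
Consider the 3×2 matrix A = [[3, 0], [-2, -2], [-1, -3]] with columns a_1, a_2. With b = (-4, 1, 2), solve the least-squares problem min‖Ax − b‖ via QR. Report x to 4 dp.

a_1 = (3, -2, -1); ‖a_1‖ = 3.7417, so q_1 = (0.8018, -0.5345, -0.2673).
q_1·a_2 = 0.8018·0 + (-0.5345)·(-2) + (-0.2673)·(-3) = 1.8708.
u_2 = a_2 − 1.8708·q_1 = (-1.5000, -1.0000, -2.5000).
‖u_2‖ = 3.0822, so q_2 = (-0.4867, -0.3244, -0.8111).
Qᵀb = (-4.2762, 0.0000).
Back-substitute: x_2 = 0.0000/3.0822 = 0.0000.
x_1 = (-4.2762 − 1.8708·0.0000)/3.7417 = -1.1429.

x = (-1.1429, 0.0000)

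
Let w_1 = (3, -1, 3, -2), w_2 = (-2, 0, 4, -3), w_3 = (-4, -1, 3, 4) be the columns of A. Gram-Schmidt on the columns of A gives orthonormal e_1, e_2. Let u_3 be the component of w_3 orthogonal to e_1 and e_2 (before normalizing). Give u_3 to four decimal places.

w_1 = (3, -1, 3, -2); ‖w_1‖ = 4.7958, so e_1 = (0.6255, -0.2085, 0.6255, -0.4170).
e_1·w_2 = 0.6255·(-2) + (-0.2085)·0 + 0.6255·4 + (-0.4170)·(-3) = 2.5022.
u_2 = w_2 − 2.5022·e_1 = (-3.5652, 0.5217, 2.4348, -1.9565).
‖u_2‖ = 4.7686, so e_2 = (-0.7477, 0.1094, 0.5106, -0.4103).
e_1·w_3 = 0.6255·(-4) + (-0.2085)·(-1) + 0.6255·3 + (-0.4170)·4 = -2.0851; e_2·w_3 = (-0.7477)·(-4) + 0.1094·(-1) + 0.5106·3 + (-0.4103)·4 = 2.7718.
u_3 = w_3 + 2.0851·e_1 − 2.7718·e_2 = (-0.6233, -1.7380, 2.8891, 4.2677).

u_3 = (-0.6233, -1.7380, 2.8891, 4.2677)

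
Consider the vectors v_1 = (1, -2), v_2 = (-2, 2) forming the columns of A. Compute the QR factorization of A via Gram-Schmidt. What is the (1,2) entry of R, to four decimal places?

v_1 = (1, -2); ‖v_1‖ = 2.2361, so q_1 = (0.4472, -0.8944).
r_{12} = q_1·v_2 = -2.6833.

r_{12} = -2.6833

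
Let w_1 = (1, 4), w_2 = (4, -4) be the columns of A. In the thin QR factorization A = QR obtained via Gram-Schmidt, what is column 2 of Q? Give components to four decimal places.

e_2 = (0.9701, -0.2425)

w_1 = (1, 4); ‖w_1‖ = 4.1231, so e_1 = (0.2425, 0.9701).
e_1·w_2 = 0.2425·4 + 0.9701·(-4) = -2.9104.
u_2 = w_2 + 2.9104·e_1 = (4.7059, -1.1765).
‖u_2‖ = 4.8507, so e_2 = (0.9701, -0.2425).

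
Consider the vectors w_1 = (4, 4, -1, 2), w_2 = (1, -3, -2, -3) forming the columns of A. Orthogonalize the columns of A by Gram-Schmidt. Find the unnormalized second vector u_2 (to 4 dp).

u_2 = (2.2973, -1.7027, -2.3243, -2.3514)

w_1 = (4, 4, -1, 2); ‖w_1‖ = 6.0828, so e_1 = (0.6576, 0.6576, -0.1644, 0.3288).
e_1·w_2 = 0.6576·1 + 0.6576·(-3) + (-0.1644)·(-2) + 0.3288·(-3) = -1.9728.
u_2 = w_2 + 1.9728·e_1 = (2.2973, -1.7027, -2.3243, -2.3514).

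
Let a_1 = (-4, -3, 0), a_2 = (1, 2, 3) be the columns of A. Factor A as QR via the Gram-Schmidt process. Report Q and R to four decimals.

a_1 = (-4, -3, 0); ‖a_1‖ = 5.0000, so q_1 = (-0.8000, -0.6000, 0.0000).
q_1·a_2 = (-0.8000)·1 + (-0.6000)·2 + 0.0000·3 = -2.0000.
u_2 = a_2 + 2.0000·q_1 = (-0.6000, 0.8000, 3.0000).
‖u_2‖ = 3.1623, so q_2 = (-0.1897, 0.2530, 0.9487).

Q = [[-0.8000, -0.1897], [-0.6000, 0.2530], [0.0000, 0.9487]], R = [[5.0000, -2.0000], [0.0000, 3.1623]]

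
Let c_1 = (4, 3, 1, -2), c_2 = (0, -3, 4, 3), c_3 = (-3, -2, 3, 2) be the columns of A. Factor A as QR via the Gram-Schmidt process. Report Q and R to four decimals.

Q = [[0.7303, 0.2679, -0.6282], [0.5477, -0.3471, 0.4734], [0.1826, 0.7977, 0.5562], [-0.3651, 0.4141, -0.2681]], R = [[5.4772, -2.0083, -3.4689], [0.0000, 5.4742, 3.1116], [0.0000, 0.0000, 2.0700]]

c_1 = (4, 3, 1, -2); ‖c_1‖ = 5.4772, so q_1 = (0.7303, 0.5477, 0.1826, -0.3651).
q_1·c_2 = 0.7303·0 + 0.5477·(-3) + 0.1826·4 + (-0.3651)·3 = -2.0083.
u_2 = c_2 + 2.0083·q_1 = (1.4667, -1.9000, 4.3667, 2.2667).
‖u_2‖ = 5.4742, so q_2 = (0.2679, -0.3471, 0.7977, 0.4141).
q_1·c_3 = 0.7303·(-3) + 0.5477·(-2) + 0.1826·3 + (-0.3651)·2 = -3.4689; q_2·c_3 = 0.2679·(-3) + (-0.3471)·(-2) + 0.7977·3 + 0.4141·2 = 3.1116.
u_3 = c_3 + 3.4689·q_1 − 3.1116·q_2 = (-1.3003, 0.9800, 1.1513, -0.5551).
‖u_3‖ = 2.0700, so q_3 = (-0.6282, 0.4734, 0.5562, -0.2681).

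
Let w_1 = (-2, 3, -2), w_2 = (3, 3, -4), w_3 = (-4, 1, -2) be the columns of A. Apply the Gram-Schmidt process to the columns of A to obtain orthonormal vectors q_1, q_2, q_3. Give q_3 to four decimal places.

q_3 = (-0.2807, -0.6549, -0.7017)

q_1 = w_1/‖w_1‖ = (-2, 3, -2)/4.1231 = (-0.4851, 0.7276, -0.4851).
r_{12} = q_1·w_2 = 2.6679.
u_2 = w_2 − 2.6679·q_1 = (4.2941, 1.0588, -2.7059).
‖u_2‖ = 5.1848, so q_2 = (0.8282, 0.2042, -0.5219).
r_{13} = q_1·w_3 = 3.6380; r_{23} = q_2·w_3 = -2.0649.
u_3 = w_3 − 3.6380·q_1 + 2.0649·q_2 = (-0.5252, -1.2254, -1.3129).
‖u_3‖ = 1.8711, so q_3 = (-0.2807, -0.6549, -0.7017).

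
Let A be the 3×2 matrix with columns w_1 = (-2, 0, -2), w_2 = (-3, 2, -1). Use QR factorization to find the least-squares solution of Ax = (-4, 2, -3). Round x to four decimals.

x = (0.9167, 0.8333)

q_1 = w_1/‖w_1‖ = (-2, 0, -2)/2.8284 = (-0.7071, 0.0000, -0.7071).
r_{12} = q_1·w_2 = 2.8284.
u_2 = w_2 − 2.8284·q_1 = (-1.0000, 2.0000, 1.0000).
‖u_2‖ = 2.4495, so q_2 = (-0.4082, 0.8165, 0.4082).
Qᵀb = (4.9497, 2.0412).
Back-substitute: x_2 = 2.0412/2.4495 = 0.8333.
x_1 = (4.9497 − 2.8284·0.8333)/2.8284 = 0.9167.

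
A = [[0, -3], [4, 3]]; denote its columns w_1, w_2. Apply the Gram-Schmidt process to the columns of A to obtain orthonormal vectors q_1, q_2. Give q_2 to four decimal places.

q_1 = w_1/‖w_1‖ = (0, 4)/4.0000 = (0.0000, 1.0000).
r_{12} = q_1·w_2 = 3.0000.
u_2 = w_2 − 3.0000·q_1 = (-3.0000, 0.0000).
‖u_2‖ = 3.0000, so q_2 = (-1.0000, 0.0000).

q_2 = (-1.0000, 0.0000)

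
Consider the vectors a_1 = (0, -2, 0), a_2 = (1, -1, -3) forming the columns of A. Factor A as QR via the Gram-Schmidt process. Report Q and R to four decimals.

a_1 = (0, -2, 0); ‖a_1‖ = 2.0000, so e_1 = (0.0000, -1.0000, 0.0000).
e_1·a_2 = 0.0000·1 + (-1.0000)·(-1) + 0.0000·(-3) = 1.0000.
u_2 = a_2 − 1.0000·e_1 = (1.0000, 0.0000, -3.0000).
‖u_2‖ = 3.1623, so e_2 = (0.3162, 0.0000, -0.9487).

Q = [[0.0000, 0.3162], [-1.0000, 0.0000], [0.0000, -0.9487]], R = [[2.0000, 1.0000], [0.0000, 3.1623]]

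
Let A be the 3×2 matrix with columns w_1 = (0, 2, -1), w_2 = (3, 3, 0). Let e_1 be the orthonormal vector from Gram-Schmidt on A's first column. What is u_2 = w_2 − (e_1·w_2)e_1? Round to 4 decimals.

u_2 = (3.0000, 0.6000, 1.2000)

w_1 = (0, 2, -1); ‖w_1‖ = 2.2361, so e_1 = (0.0000, 0.8944, -0.4472).
e_1·w_2 = 0.0000·3 + 0.8944·3 + (-0.4472)·0 = 2.6833.
u_2 = w_2 − 2.6833·e_1 = (3.0000, 0.6000, 1.2000).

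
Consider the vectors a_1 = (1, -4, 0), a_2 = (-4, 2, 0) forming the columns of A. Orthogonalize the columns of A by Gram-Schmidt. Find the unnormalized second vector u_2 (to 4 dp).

a_1 = (1, -4, 0); ‖a_1‖ = 4.1231, so e_1 = (0.2425, -0.9701, 0.0000).
e_1·a_2 = 0.2425·(-4) + (-0.9701)·2 + 0.0000·0 = -2.9104.
u_2 = a_2 + 2.9104·e_1 = (-3.2941, -0.8235, 0.0000).

u_2 = (-3.2941, -0.8235, 0.0000)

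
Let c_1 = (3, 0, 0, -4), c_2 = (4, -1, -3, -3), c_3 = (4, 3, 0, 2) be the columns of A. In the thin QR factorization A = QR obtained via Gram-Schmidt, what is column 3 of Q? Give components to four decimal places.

e_3 = (0.6145, 0.6222, 0.1511, 0.4609)

e_1 = c_1/‖c_1‖ = (3, 0, 0, -4)/5.0000 = (0.6000, 0.0000, 0.0000, -0.8000).
r_{12} = e_1·c_2 = 4.8000.
u_2 = c_2 − 4.8000·e_1 = (1.1200, -1.0000, -3.0000, 0.8400).
‖u_2‖ = 3.4583, so e_2 = (0.3239, -0.2892, -0.8675, 0.2429).
r_{13} = e_1·c_3 = 0.8000; r_{23} = e_2·c_3 = 0.9137.
u_3 = c_3 − 0.8000·e_1 − 0.9137·e_2 = (3.2241, 3.2642, 0.7926, 2.4181).
‖u_3‖ = 5.2464, so e_3 = (0.6145, 0.6222, 0.1511, 0.4609).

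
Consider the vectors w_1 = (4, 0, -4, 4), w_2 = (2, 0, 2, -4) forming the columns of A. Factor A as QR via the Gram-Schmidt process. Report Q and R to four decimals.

Q = [[0.5774, 0.7715], [0.0000, 0.0000], [-0.5774, 0.1543], [0.5774, -0.6172]], R = [[6.9282, -2.3094], [0.0000, 4.3205]]

w_1 = (4, 0, -4, 4); ‖w_1‖ = 6.9282, so e_1 = (0.5774, 0.0000, -0.5774, 0.5774).
e_1·w_2 = 0.5774·2 + 0.0000·0 + (-0.5774)·2 + 0.5774·(-4) = -2.3094.
u_2 = w_2 + 2.3094·e_1 = (3.3333, 0.0000, 0.6667, -2.6667).
‖u_2‖ = 4.3205, so e_2 = (0.7715, 0.0000, 0.1543, -0.6172).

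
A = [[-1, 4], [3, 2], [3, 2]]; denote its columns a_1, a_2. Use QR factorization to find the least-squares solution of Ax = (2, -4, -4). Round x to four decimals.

a_1 = (-1, 3, 3); ‖a_1‖ = 4.3589, so e_1 = (-0.2294, 0.6882, 0.6882).
e_1·a_2 = (-0.2294)·4 + 0.6882·2 + 0.6882·2 = 1.8353.
u_2 = a_2 − 1.8353·e_1 = (4.4211, 0.7368, 0.7368).
‖u_2‖ = 4.5422, so e_2 = (0.9733, 0.1622, 0.1622).
Qᵀb = (-5.9648, 0.6489).
Back-substitute: x_2 = 0.6489/4.5422 = 0.1429.
x_1 = (-5.9648 − 1.8353·0.1429)/4.3589 = -1.4286.

x = (-1.4286, 0.1429)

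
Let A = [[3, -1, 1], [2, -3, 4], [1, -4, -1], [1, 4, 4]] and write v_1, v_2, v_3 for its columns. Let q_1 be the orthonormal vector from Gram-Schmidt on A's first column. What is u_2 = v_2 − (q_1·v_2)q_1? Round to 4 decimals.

u_2 = (0.8000, -1.8000, -3.4000, 4.6000)

v_1 = (3, 2, 1, 1); ‖v_1‖ = 3.8730, so q_1 = (0.7746, 0.5164, 0.2582, 0.2582).
q_1·v_2 = 0.7746·(-1) + 0.5164·(-3) + 0.2582·(-4) + 0.2582·4 = -2.3238.
u_2 = v_2 + 2.3238·q_1 = (0.8000, -1.8000, -3.4000, 4.6000).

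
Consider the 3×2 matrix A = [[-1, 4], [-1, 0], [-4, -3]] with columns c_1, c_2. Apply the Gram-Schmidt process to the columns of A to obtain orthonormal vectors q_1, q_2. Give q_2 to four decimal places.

q_2 = (0.9598, 0.0960, -0.2639)

q_1 = c_1/‖c_1‖ = (-1, -1, -4)/4.2426 = (-0.2357, -0.2357, -0.9428).
r_{12} = q_1·c_2 = 1.8856.
u_2 = c_2 − 1.8856·q_1 = (4.4444, 0.4444, -1.2222).
‖u_2‖ = 4.6308, so q_2 = (0.9598, 0.0960, -0.2639).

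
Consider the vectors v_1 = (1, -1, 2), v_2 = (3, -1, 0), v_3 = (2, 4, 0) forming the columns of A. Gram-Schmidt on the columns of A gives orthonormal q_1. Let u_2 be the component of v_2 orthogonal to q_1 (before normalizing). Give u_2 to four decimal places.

v_1 = (1, -1, 2); ‖v_1‖ = 2.4495, so q_1 = (0.4082, -0.4082, 0.8165).
q_1·v_2 = 0.4082·3 + (-0.4082)·(-1) + 0.8165·0 = 1.6330.
u_2 = v_2 − 1.6330·q_1 = (2.3333, -0.3333, -1.3333).

u_2 = (2.3333, -0.3333, -1.3333)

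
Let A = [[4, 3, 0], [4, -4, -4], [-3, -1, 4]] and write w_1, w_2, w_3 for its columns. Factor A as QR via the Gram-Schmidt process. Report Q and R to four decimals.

Q = [[0.6247, 0.6078, 0.4903], [0.6247, -0.7657, 0.1532], [-0.4685, -0.2106, 0.8580]], R = [[6.4031, -0.1562, -4.3729], [0.0000, 5.0966, 2.2205], [0.0000, 0.0000, 2.8191]]

w_1 = (4, 4, -3); ‖w_1‖ = 6.4031, so q_1 = (0.6247, 0.6247, -0.4685).
q_1·w_2 = 0.6247·3 + 0.6247·(-4) + (-0.4685)·(-1) = -0.1562.
u_2 = w_2 + 0.1562·q_1 = (3.0976, -3.9024, -1.0732).
‖u_2‖ = 5.0966, so q_2 = (0.6078, -0.7657, -0.2106).
q_1·w_3 = 0.6247·0 + 0.6247·(-4) + (-0.4685)·4 = -4.3729; q_2·w_3 = 0.6078·0 + (-0.7657)·(-4) + (-0.2106)·4 = 2.2205.
u_3 = w_3 + 4.3729·q_1 − 2.2205·q_2 = (1.3822, 0.4319, 2.4188).
‖u_3‖ = 2.8191, so q_3 = (0.4903, 0.1532, 0.8580).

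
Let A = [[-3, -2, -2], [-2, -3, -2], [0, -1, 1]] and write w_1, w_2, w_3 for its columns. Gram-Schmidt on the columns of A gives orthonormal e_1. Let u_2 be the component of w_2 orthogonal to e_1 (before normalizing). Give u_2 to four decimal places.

u_2 = (0.7692, -1.1538, -1.0000)

e_1 = w_1/‖w_1‖ = (-3, -2, 0)/3.6056 = (-0.8321, -0.5547, 0.0000).
r_{12} = e_1·w_2 = 3.3282.
u_2 = w_2 − 3.3282·e_1 = (0.7692, -1.1538, -1.0000).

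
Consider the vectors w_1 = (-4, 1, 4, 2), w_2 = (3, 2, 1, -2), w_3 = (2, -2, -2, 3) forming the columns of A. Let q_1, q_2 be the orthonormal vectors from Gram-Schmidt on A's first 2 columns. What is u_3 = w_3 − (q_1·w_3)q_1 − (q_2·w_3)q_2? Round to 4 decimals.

q_1 = w_1/‖w_1‖ = (-4, 1, 4, 2)/6.0828 = (-0.6576, 0.1644, 0.6576, 0.3288).
r_{12} = q_1·w_2 = -1.6440.
u_2 = w_2 + 1.6440·q_1 = (1.9189, 2.2703, 2.0811, -1.4595).
‖u_2‖ = 3.9112, so q_2 = (0.4906, 0.5805, 0.5321, -0.3732).
r_{13} = q_1·w_3 = -1.9728; r_{23} = q_2·w_3 = -2.3633.
u_3 = w_3 + 1.9728·q_1 + 2.3633·q_2 = (1.8622, -0.3039, 0.5548, 2.7668).

u_3 = (1.8622, -0.3039, 0.5548, 2.7668)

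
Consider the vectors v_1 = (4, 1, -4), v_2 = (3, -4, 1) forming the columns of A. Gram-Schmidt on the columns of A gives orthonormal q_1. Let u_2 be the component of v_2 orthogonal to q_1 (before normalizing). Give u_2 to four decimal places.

q_1 = v_1/‖v_1‖ = (4, 1, -4)/5.7446 = (0.6963, 0.1741, -0.6963).
r_{12} = q_1·v_2 = 0.6963.
u_2 = v_2 − 0.6963·q_1 = (2.5152, -4.1212, 1.4848).

u_2 = (2.5152, -4.1212, 1.4848)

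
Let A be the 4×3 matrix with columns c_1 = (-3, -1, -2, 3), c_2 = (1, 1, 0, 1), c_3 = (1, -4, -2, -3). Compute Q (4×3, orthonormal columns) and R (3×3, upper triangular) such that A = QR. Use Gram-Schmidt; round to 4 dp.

q_1 = c_1/‖c_1‖ = (-3, -1, -2, 3)/4.7958 = (-0.6255, -0.2085, -0.4170, 0.6255).
r_{12} = q_1·c_2 = -0.2085.
u_2 = c_2 + 0.2085·q_1 = (0.8696, 0.9565, -0.0870, 1.1304).
‖u_2‖ = 1.7195, so q_2 = (0.5057, 0.5563, -0.0506, 0.6574).
r_{13} = q_1·c_3 = -0.8341; r_{23} = q_2·c_3 = -3.5906.
u_3 = c_3 + 0.8341·q_1 + 3.5906·q_2 = (2.2941, -2.1765, -2.5294, -0.1176).
‖u_3‖ = 4.0511, so q_3 = (0.5663, -0.5372, -0.6244, -0.0290).

Q = [[-0.6255, 0.5057, 0.5663], [-0.2085, 0.5563, -0.5372], [-0.4170, -0.0506, -0.6244], [0.6255, 0.6574, -0.0290]], R = [[4.7958, -0.2085, -0.8341], [0.0000, 1.7195, -3.5906], [0.0000, 0.0000, 4.0511]]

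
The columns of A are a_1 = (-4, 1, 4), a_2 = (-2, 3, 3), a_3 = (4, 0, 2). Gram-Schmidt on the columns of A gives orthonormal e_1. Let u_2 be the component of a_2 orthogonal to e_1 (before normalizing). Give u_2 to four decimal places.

u_2 = (0.7879, 2.3030, 0.2121)

a_1 = (-4, 1, 4); ‖a_1‖ = 5.7446, so e_1 = (-0.6963, 0.1741, 0.6963).
e_1·a_2 = (-0.6963)·(-2) + 0.1741·3 + 0.6963·3 = 4.0038.
u_2 = a_2 − 4.0038·e_1 = (0.7879, 2.3030, 0.2121).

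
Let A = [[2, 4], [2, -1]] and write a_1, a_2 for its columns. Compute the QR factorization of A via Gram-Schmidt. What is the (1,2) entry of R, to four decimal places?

r_{12} = 2.1213

a_1 = (2, 2); ‖a_1‖ = 2.8284, so q_1 = (0.7071, 0.7071).
r_{12} = q_1·a_2 = 2.1213.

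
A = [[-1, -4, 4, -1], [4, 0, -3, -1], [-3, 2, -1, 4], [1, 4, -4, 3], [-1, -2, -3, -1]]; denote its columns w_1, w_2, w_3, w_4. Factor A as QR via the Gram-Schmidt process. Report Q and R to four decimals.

w_1 = (-1, 4, -3, 1, -1); ‖w_1‖ = 5.2915, so q_1 = (-0.1890, 0.7559, -0.5669, 0.1890, -0.1890).
q_1·w_2 = (-0.1890)·(-4) + 0.7559·0 + (-0.5669)·2 + 0.1890·4 + (-0.1890)·(-2) = 0.7559.
u_2 = w_2 − 0.7559·q_1 = (-3.8571, -0.5714, 2.4286, 3.8571, -1.8571).
‖u_2‖ = 6.2792, so q_2 = (-0.6143, -0.0910, 0.3868, 0.6143, -0.2958).
q_1·w_3 = (-0.1890)·4 + 0.7559·(-3) + (-0.5669)·(-1) + 0.1890·(-4) + (-0.1890)·(-3) = -2.6458; q_2·w_3 = (-0.6143)·4 + (-0.0910)·(-3) + 0.3868·(-1) + 0.6143·(-4) + (-0.2958)·(-3) = -4.1406.
u_3 = w_3 + 2.6458·q_1 + 4.1406·q_2 = (0.9565, -1.3768, -0.8986, -0.9565, -4.7246).
‖u_3‖ = 5.1822, so q_3 = (0.1846, -0.2657, -0.1734, -0.1846, -0.9117).
q_1·w_4 = (-0.1890)·(-1) + 0.7559·(-1) + (-0.5669)·4 + 0.1890·3 + (-0.1890)·(-1) = -2.0788; q_2·w_4 = (-0.6143)·(-1) + (-0.0910)·(-1) + 0.3868·4 + 0.6143·3 + (-0.2958)·(-1) = 4.3909; q_3·w_4 = 0.1846·(-1) + (-0.2657)·(-1) + (-0.1734)·4 + (-0.1846)·3 + (-0.9117)·(-1) = -0.2545.
u_4 = w_4 + 2.0788·q_1 − 4.3909·q_2 + 0.2545·q_3 = (1.3513, 0.9034, 1.0791, 0.6487, -0.3262).
‖u_4‖ = 2.0818, so q_4 = (0.6491, 0.4340, 0.5183, 0.3116, -0.1567).

Q = [[-0.1890, -0.6143, 0.1846, 0.6491], [0.7559, -0.0910, -0.2657, 0.4340], [-0.5669, 0.3868, -0.1734, 0.5183], [0.1890, 0.6143, -0.1846, 0.3116], [-0.1890, -0.2958, -0.9117, -0.1567]], R = [[5.2915, 0.7559, -2.6458, -2.0788], [0.0000, 6.2792, -4.1406, 4.3909], [0.0000, 0.0000, 5.1822, -0.2545], [0.0000, 0.0000, 0.0000, 2.0818]]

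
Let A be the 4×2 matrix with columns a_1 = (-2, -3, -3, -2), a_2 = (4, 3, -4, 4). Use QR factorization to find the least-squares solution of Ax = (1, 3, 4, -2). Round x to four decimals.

a_1 = (-2, -3, -3, -2); ‖a_1‖ = 5.0990, so q_1 = (-0.3922, -0.5883, -0.5883, -0.3922).
q_1·a_2 = (-0.3922)·4 + (-0.5883)·3 + (-0.5883)·(-4) + (-0.3922)·4 = -2.5495.
u_2 = a_2 + 2.5495·q_1 = (3.0000, 1.5000, -5.5000, 3.0000).
‖u_2‖ = 7.1063, so q_2 = (0.4222, 0.2111, -0.7740, 0.4222).
Qᵀb = (-3.7262, -2.8847).
Back-substitute: x_2 = -2.8847/7.1063 = -0.4059.
x_1 = (-3.7262 + 2.5495·(-0.4059))/5.0990 = -0.9337.

x = (-0.9337, -0.4059)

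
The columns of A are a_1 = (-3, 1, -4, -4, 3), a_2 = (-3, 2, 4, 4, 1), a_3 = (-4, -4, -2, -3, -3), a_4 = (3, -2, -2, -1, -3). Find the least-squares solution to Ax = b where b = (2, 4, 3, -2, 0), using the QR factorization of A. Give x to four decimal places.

a_1 = (-3, 1, -4, -4, 3); ‖a_1‖ = 7.1414, so q_1 = (-0.4201, 0.1400, -0.5601, -0.5601, 0.4201).
q_1·a_2 = (-0.4201)·(-3) + 0.1400·2 + (-0.5601)·4 + (-0.5601)·4 + 0.4201·1 = -2.5205.
u_2 = a_2 + 2.5205·q_1 = (-4.0588, 2.3529, 2.5882, 2.5882, 2.0588).
‖u_2‖ = 6.2966, so q_2 = (-0.6446, 0.3737, 0.4111, 0.4111, 0.3270).
q_1·a_3 = (-0.4201)·(-4) + 0.1400·(-4) + (-0.5601)·(-2) + (-0.5601)·(-3) + 0.4201·(-3) = 2.6605; q_2·a_3 = (-0.6446)·(-4) + 0.3737·(-4) + 0.4111·(-2) + 0.4111·(-3) + 0.3270·(-3) = -1.9525.
u_3 = a_3 − 2.6605·q_1 + 1.9525·q_2 = (-4.1409, -3.6429, 0.2928, -0.7072, -3.4792).
‖u_3‖ = 6.5658, so q_3 = (-0.6307, -0.5548, 0.0446, -0.1077, -0.5299).
q_1·a_4 = (-0.4201)·3 + 0.1400·(-2) + (-0.5601)·(-2) + (-0.5601)·(-1) + 0.4201·(-3) = -1.1202; q_2·a_4 = (-0.6446)·3 + 0.3737·(-2) + 0.4111·(-2) + 0.4111·(-1) + 0.3270·(-3) = -4.8953; q_3·a_4 = (-0.6307)·3 + (-0.5548)·(-2) + 0.0446·(-2) + (-0.1077)·(-1) + (-0.5299)·(-3) = 0.8259.
u_4 = a_4 + 1.1202·q_1 + 4.8953·q_2 − 0.8259·q_3 = (-0.1053, 0.4444, -0.6521, 0.4737, -0.4912).
‖u_4‖ = 1.0485, so q_4 = (-0.1004, 0.4238, -0.6219, 0.4518, -0.4684).
Qᵀb = (-0.8402, 0.6166, -3.1315, -1.2748).
Back-substitute: x_4 = -1.2748/1.0485 = -1.2159.
x_3 = (-3.1315 − 0.8259·(-1.2159))/6.5658 = -0.3240.
x_2 = (0.6166 + 1.9525·(-0.3240) + 4.8953·(-1.2159))/6.2966 = -0.9478.
x_1 = (-0.8402 + 2.5205·(-0.9478) − 2.6605·(-0.3240) + 1.1202·(-1.2159))/7.1414 = -0.5222.

x = (-0.5222, -0.9478, -0.3240, -1.2159)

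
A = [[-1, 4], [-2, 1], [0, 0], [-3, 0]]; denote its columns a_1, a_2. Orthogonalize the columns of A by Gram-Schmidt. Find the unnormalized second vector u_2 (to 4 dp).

u_2 = (3.5714, 0.1429, 0.0000, -1.2857)

a_1 = (-1, -2, 0, -3); ‖a_1‖ = 3.7417, so e_1 = (-0.2673, -0.5345, 0.0000, -0.8018).
e_1·a_2 = (-0.2673)·4 + (-0.5345)·1 + 0.0000·0 + (-0.8018)·0 = -1.6036.
u_2 = a_2 + 1.6036·e_1 = (3.5714, 0.1429, 0.0000, -1.2857).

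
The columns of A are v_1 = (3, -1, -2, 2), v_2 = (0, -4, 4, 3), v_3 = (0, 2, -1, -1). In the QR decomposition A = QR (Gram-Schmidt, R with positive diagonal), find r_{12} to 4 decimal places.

r_{12} = 0.4714

q_1 = v_1/‖v_1‖ = (3, -1, -2, 2)/4.2426 = (0.7071, -0.2357, -0.4714, 0.4714).
r_{12} = q_1·v_2 = 0.4714.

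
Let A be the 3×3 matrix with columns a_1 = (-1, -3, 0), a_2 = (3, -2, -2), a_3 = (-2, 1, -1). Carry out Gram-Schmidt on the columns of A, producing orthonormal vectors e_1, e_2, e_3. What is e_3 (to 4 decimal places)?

e_3 = (-0.4729, 0.1576, -0.8669)

e_1 = a_1/‖a_1‖ = (-1, -3, 0)/3.1623 = (-0.3162, -0.9487, 0.0000).
r_{12} = e_1·a_2 = 0.9487.
u_2 = a_2 − 0.9487·e_1 = (3.3000, -1.1000, -2.0000).
‖u_2‖ = 4.0125, so e_2 = (0.8224, -0.2741, -0.4984).
r_{13} = e_1·a_3 = -0.3162; r_{23} = e_2·a_3 = -1.4206.
u_3 = a_3 + 0.3162·e_1 + 1.4206·e_2 = (-0.9317, 0.3106, -1.7081).
‖u_3‖ = 1.9703, so e_3 = (-0.4729, 0.1576, -0.8669).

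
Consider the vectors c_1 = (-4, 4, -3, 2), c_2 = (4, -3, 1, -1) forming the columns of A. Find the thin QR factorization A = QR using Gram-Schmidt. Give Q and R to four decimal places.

Q = [[-0.5963, 0.6375], [0.5963, -0.0398], [-0.4472, -0.7171], [0.2981, 0.2789]], R = [[6.7082, -4.9193], [0.0000, 1.6733]]

c_1 = (-4, 4, -3, 2); ‖c_1‖ = 6.7082, so q_1 = (-0.5963, 0.5963, -0.4472, 0.2981).
q_1·c_2 = (-0.5963)·4 + 0.5963·(-3) + (-0.4472)·1 + 0.2981·(-1) = -4.9193.
u_2 = c_2 + 4.9193·q_1 = (1.0667, -0.0667, -1.2000, 0.4667).
‖u_2‖ = 1.6733, so q_2 = (0.6375, -0.0398, -0.7171, 0.2789).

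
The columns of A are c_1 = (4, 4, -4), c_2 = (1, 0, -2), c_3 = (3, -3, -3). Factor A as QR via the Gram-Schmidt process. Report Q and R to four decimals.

q_1 = c_1/‖c_1‖ = (4, 4, -4)/6.9282 = (0.5774, 0.5774, -0.5774).
r_{12} = q_1·c_2 = 1.7321.
u_2 = c_2 − 1.7321·q_1 = (0.0000, -1.0000, -1.0000).
‖u_2‖ = 1.4142, so q_2 = (0.0000, -0.7071, -0.7071).
r_{13} = q_1·c_3 = 1.7321; r_{23} = q_2·c_3 = 4.2426.
u_3 = c_3 − 1.7321·q_1 − 4.2426·q_2 = (2.0000, -1.0000, 1.0000).
‖u_3‖ = 2.4495, so q_3 = (0.8165, -0.4082, 0.4082).

Q = [[0.5774, 0.0000, 0.8165], [0.5774, -0.7071, -0.4082], [-0.5774, -0.7071, 0.4082]], R = [[6.9282, 1.7321, 1.7321], [0.0000, 1.4142, 4.2426], [0.0000, 0.0000, 2.4495]]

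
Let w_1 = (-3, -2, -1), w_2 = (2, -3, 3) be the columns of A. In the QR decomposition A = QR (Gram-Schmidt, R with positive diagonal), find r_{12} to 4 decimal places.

w_1 = (-3, -2, -1); ‖w_1‖ = 3.7417, so q_1 = (-0.8018, -0.5345, -0.2673).
r_{12} = q_1·w_2 = -0.8018.

r_{12} = -0.8018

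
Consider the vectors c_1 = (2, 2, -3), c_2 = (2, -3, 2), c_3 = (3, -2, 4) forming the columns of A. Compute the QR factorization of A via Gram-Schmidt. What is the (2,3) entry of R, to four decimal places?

r_{23} = 4.2040

q_1 = c_1/‖c_1‖ = (2, 2, -3)/4.1231 = (0.4851, 0.4851, -0.7276).
r_{12} = q_1·c_2 = -1.9403.
u_2 = c_2 + 1.9403·q_1 = (2.9412, -2.0588, 0.5882).
‖u_2‖ = 3.6380, so q_2 = (0.8085, -0.5659, 0.1617).
r_{23} = q_2·c_3 = 4.2040.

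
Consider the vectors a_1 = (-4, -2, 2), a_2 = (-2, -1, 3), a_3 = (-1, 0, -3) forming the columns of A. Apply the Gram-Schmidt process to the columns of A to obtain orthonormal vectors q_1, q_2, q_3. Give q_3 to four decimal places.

q_1 = a_1/‖a_1‖ = (-4, -2, 2)/4.8990 = (-0.8165, -0.4082, 0.4082).
r_{12} = q_1·a_2 = 3.2660.
u_2 = a_2 − 3.2660·q_1 = (0.6667, 0.3333, 1.6667).
‖u_2‖ = 1.8257, so q_2 = (0.3651, 0.1826, 0.9129).
r_{13} = q_1·a_3 = -0.4082; r_{23} = q_2·a_3 = -3.1038.
u_3 = a_3 + 0.4082·q_1 + 3.1038·q_2 = (-0.2000, 0.4000, 0.0000).
‖u_3‖ = 0.4472, so q_3 = (-0.4472, 0.8944, 0.0000).

q_3 = (-0.4472, 0.8944, 0.0000)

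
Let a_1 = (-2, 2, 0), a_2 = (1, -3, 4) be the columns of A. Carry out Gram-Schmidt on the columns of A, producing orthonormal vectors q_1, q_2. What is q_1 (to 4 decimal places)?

q_1 = (-0.7071, 0.7071, 0.0000)

a_1 = (-2, 2, 0); ‖a_1‖ = 2.8284, so q_1 = (-0.7071, 0.7071, 0.0000).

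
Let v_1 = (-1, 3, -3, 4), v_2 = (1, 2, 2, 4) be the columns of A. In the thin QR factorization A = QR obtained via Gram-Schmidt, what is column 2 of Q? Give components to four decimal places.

q_2 = (0.3315, 0.1657, 0.7624, 0.5304)

q_1 = v_1/‖v_1‖ = (-1, 3, -3, 4)/5.9161 = (-0.1690, 0.5071, -0.5071, 0.6761).
r_{12} = q_1·v_2 = 2.5355.
u_2 = v_2 − 2.5355·q_1 = (1.4286, 0.7143, 3.2857, 2.2857).
‖u_2‖ = 4.3095, so q_2 = (0.3315, 0.1657, 0.7624, 0.5304).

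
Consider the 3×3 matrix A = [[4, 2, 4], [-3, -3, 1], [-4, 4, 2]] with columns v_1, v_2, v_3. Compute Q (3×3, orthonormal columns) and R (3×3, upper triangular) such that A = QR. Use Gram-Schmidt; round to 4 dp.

Q = [[0.6247, 0.3534, 0.6963], [-0.4685, -0.5437, 0.6963], [-0.6247, 0.7612, 0.1741]], R = [[6.4031, 0.1562, 0.7809], [0.0000, 5.3829, 2.3924], [0.0000, 0.0000, 3.8297]]

q_1 = v_1/‖v_1‖ = (4, -3, -4)/6.4031 = (0.6247, -0.4685, -0.6247).
r_{12} = q_1·v_2 = 0.1562.
u_2 = v_2 − 0.1562·q_1 = (1.9024, -2.9268, 4.0976).
‖u_2‖ = 5.3829, so q_2 = (0.3534, -0.5437, 0.7612).
r_{13} = q_1·v_3 = 0.7809; r_{23} = q_2·v_3 = 2.3924.
u_3 = v_3 − 0.7809·q_1 − 2.3924·q_2 = (2.6667, 2.6667, 0.6667).
‖u_3‖ = 3.8297, so q_3 = (0.6963, 0.6963, 0.1741).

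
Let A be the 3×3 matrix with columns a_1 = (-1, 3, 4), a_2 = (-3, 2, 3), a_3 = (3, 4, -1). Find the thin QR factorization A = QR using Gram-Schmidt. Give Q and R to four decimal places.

Q = [[-0.1961, -0.9767, -0.0874], [0.5883, -0.1885, 0.7863], [0.7845, -0.1028, -0.6116]], R = [[5.0990, 4.1184, 0.9806], [0.0000, 2.2447, -3.5812], [0.0000, 0.0000, 3.4948]]

a_1 = (-1, 3, 4); ‖a_1‖ = 5.0990, so e_1 = (-0.1961, 0.5883, 0.7845).
e_1·a_2 = (-0.1961)·(-3) + 0.5883·2 + 0.7845·3 = 4.1184.
u_2 = a_2 − 4.1184·e_1 = (-2.1923, -0.4231, -0.2308).
‖u_2‖ = 2.2447, so e_2 = (-0.9767, -0.1885, -0.1028).
e_1·a_3 = (-0.1961)·3 + 0.5883·4 + 0.7845·(-1) = 0.9806; e_2·a_3 = (-0.9767)·3 + (-0.1885)·4 + (-0.1028)·(-1) = -3.5812.
u_3 = a_3 − 0.9806·e_1 + 3.5812·e_2 = (-0.3053, 2.7481, -2.1374).
‖u_3‖ = 3.4948, so e_3 = (-0.0874, 0.7863, -0.6116).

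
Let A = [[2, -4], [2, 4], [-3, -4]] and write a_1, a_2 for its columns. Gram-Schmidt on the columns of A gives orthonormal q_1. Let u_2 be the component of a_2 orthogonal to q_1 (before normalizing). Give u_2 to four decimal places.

a_1 = (2, 2, -3); ‖a_1‖ = 4.1231, so q_1 = (0.4851, 0.4851, -0.7276).
q_1·a_2 = 0.4851·(-4) + 0.4851·4 + (-0.7276)·(-4) = 2.9104.
u_2 = a_2 − 2.9104·q_1 = (-5.4118, 2.5882, -1.8824).

u_2 = (-5.4118, 2.5882, -1.8824)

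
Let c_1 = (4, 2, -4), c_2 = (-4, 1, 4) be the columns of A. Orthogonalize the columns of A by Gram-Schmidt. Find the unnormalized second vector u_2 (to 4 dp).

q_1 = c_1/‖c_1‖ = (4, 2, -4)/6.0000 = (0.6667, 0.3333, -0.6667).
r_{12} = q_1·c_2 = -5.0000.
u_2 = c_2 + 5.0000·q_1 = (-0.6667, 2.6667, 0.6667).

u_2 = (-0.6667, 2.6667, 0.6667)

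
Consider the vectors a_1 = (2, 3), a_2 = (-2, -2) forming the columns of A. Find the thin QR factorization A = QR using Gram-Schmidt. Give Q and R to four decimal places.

a_1 = (2, 3); ‖a_1‖ = 3.6056, so q_1 = (0.5547, 0.8321).
q_1·a_2 = 0.5547·(-2) + 0.8321·(-2) = -2.7735.
u_2 = a_2 + 2.7735·q_1 = (-0.4615, 0.3077).
‖u_2‖ = 0.5547, so q_2 = (-0.8321, 0.5547).

Q = [[0.5547, -0.8321], [0.8321, 0.5547]], R = [[3.6056, -2.7735], [0.0000, 0.5547]]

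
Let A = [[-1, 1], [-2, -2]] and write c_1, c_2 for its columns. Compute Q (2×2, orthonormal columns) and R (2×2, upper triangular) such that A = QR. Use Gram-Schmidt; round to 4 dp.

Q = [[-0.4472, 0.8944], [-0.8944, -0.4472]], R = [[2.2361, 1.3416], [0.0000, 1.7889]]

c_1 = (-1, -2); ‖c_1‖ = 2.2361, so e_1 = (-0.4472, -0.8944).
e_1·c_2 = (-0.4472)·1 + (-0.8944)·(-2) = 1.3416.
u_2 = c_2 − 1.3416·e_1 = (1.6000, -0.8000).
‖u_2‖ = 1.7889, so e_2 = (0.8944, -0.4472).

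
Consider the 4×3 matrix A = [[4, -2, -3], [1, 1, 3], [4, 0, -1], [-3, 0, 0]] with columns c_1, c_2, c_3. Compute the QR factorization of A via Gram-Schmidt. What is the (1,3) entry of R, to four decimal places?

r_{13} = -2.0059

e_1 = c_1/‖c_1‖ = (4, 1, 4, -3)/6.4807 = (0.6172, 0.1543, 0.6172, -0.4629).
r_{13} = e_1·c_3 = -2.0059.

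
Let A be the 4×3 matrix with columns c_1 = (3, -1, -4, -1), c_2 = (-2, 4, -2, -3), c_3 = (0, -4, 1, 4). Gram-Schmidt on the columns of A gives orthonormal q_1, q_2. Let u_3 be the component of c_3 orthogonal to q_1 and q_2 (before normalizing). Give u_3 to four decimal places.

c_1 = (3, -1, -4, -1); ‖c_1‖ = 5.1962, so q_1 = (0.5774, -0.1925, -0.7698, -0.1925).
q_1·c_2 = 0.5774·(-2) + (-0.1925)·4 + (-0.7698)·(-2) + (-0.1925)·(-3) = 0.1925.
u_2 = c_2 − 0.1925·q_1 = (-2.1111, 4.0370, -1.8519, -2.9630).
‖u_2‖ = 5.7413, so q_2 = (-0.3677, 0.7032, -0.3225, -0.5161).
q_1·c_3 = 0.5774·0 + (-0.1925)·(-4) + (-0.7698)·1 + (-0.1925)·4 = -0.7698; q_2·c_3 = (-0.3677)·0 + 0.7032·(-4) + (-0.3225)·1 + (-0.5161)·4 = -5.1995.
u_3 = c_3 + 0.7698·q_1 + 5.1995·q_2 = (-1.4674, -0.4921, -1.2697, 1.1685).

u_3 = (-1.4674, -0.4921, -1.2697, 1.1685)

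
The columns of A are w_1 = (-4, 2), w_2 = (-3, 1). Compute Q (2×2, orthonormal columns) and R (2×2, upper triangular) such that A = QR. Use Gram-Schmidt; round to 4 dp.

q_1 = w_1/‖w_1‖ = (-4, 2)/4.4721 = (-0.8944, 0.4472).
r_{12} = q_1·w_2 = 3.1305.
u_2 = w_2 − 3.1305·q_1 = (-0.2000, -0.4000).
‖u_2‖ = 0.4472, so q_2 = (-0.4472, -0.8944).

Q = [[-0.8944, -0.4472], [0.4472, -0.8944]], R = [[4.4721, 3.1305], [0.0000, 0.4472]]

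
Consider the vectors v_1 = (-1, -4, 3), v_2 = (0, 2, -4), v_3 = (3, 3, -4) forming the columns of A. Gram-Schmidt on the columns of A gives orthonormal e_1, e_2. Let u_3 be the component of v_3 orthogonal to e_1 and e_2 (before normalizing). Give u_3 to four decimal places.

v_1 = (-1, -4, 3); ‖v_1‖ = 5.0990, so e_1 = (-0.1961, -0.7845, 0.5883).
e_1·v_2 = (-0.1961)·0 + (-0.7845)·2 + 0.5883·(-4) = -3.9223.
u_2 = v_2 + 3.9223·e_1 = (-0.7692, -1.0769, -1.6923).
‖u_2‖ = 2.1483, so e_2 = (-0.3581, -0.5013, -0.7877).
e_1·v_3 = (-0.1961)·3 + (-0.7845)·3 + 0.5883·(-4) = -5.2951; e_2·v_3 = (-0.3581)·3 + (-0.5013)·3 + (-0.7877)·(-4) = 0.5729.
u_3 = v_3 + 5.2951·e_1 − 0.5729·e_2 = (2.1667, -0.8667, -0.4333).

u_3 = (2.1667, -0.8667, -0.4333)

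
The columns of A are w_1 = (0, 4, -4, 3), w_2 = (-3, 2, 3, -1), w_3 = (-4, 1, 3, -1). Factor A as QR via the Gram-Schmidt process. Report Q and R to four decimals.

e_1 = w_1/‖w_1‖ = (0, 4, -4, 3)/6.4031 = (0.0000, 0.6247, -0.6247, 0.4685).
r_{12} = e_1·w_2 = -1.0932.
u_2 = w_2 + 1.0932·e_1 = (-3.0000, 2.6829, 2.3171, -0.4878).
‖u_2‖ = 4.6696, so e_2 = (-0.6425, 0.5746, 0.4962, -0.1045).
r_{13} = e_1·w_3 = -1.7179; r_{23} = e_2·w_3 = 4.7375.
u_3 = w_3 + 1.7179·e_1 − 4.7375·e_2 = (-0.9564, -0.6488, -0.4239, 0.2998).
‖u_3‖ = 1.2669, so e_3 = (-0.7549, -0.5121, -0.3346, 0.2366).

Q = [[0.0000, -0.6425, -0.7549], [0.6247, 0.5746, -0.5121], [-0.6247, 0.4962, -0.3346], [0.4685, -0.1045, 0.2366]], R = [[6.4031, -1.0932, -1.7179], [0.0000, 4.6696, 4.7375], [0.0000, 0.0000, 1.2669]]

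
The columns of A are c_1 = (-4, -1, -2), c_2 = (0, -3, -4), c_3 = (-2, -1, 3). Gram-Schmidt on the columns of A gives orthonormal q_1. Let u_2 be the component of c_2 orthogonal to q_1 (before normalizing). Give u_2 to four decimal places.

c_1 = (-4, -1, -2); ‖c_1‖ = 4.5826, so q_1 = (-0.8729, -0.2182, -0.4364).
q_1·c_2 = (-0.8729)·0 + (-0.2182)·(-3) + (-0.4364)·(-4) = 2.4004.
u_2 = c_2 − 2.4004·q_1 = (2.0952, -2.4762, -2.9524).

u_2 = (2.0952, -2.4762, -2.9524)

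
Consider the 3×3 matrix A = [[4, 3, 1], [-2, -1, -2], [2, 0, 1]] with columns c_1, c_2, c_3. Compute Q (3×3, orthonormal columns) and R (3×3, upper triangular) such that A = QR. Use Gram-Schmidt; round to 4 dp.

Q = [[0.8165, 0.4924, -0.3015], [-0.4082, 0.1231, -0.9045], [0.4082, -0.8616, -0.3015]], R = [[4.8990, 2.8577, 2.0412], [0.0000, 1.3540, -0.6155], [0.0000, 0.0000, 1.2060]]

c_1 = (4, -2, 2); ‖c_1‖ = 4.8990, so e_1 = (0.8165, -0.4082, 0.4082).
e_1·c_2 = 0.8165·3 + (-0.4082)·(-1) + 0.4082·0 = 2.8577.
u_2 = c_2 − 2.8577·e_1 = (0.6667, 0.1667, -1.1667).
‖u_2‖ = 1.3540, so e_2 = (0.4924, 0.1231, -0.8616).
e_1·c_3 = 0.8165·1 + (-0.4082)·(-2) + 0.4082·1 = 2.0412; e_2·c_3 = 0.4924·1 + 0.1231·(-2) + (-0.8616)·1 = -0.6155.
u_3 = c_3 − 2.0412·e_1 + 0.6155·e_2 = (-0.3636, -1.0909, -0.3636).
‖u_3‖ = 1.2060, so e_3 = (-0.3015, -0.9045, -0.3015).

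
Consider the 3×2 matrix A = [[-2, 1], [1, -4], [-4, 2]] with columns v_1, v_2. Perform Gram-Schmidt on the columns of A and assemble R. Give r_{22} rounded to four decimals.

v_1 = (-2, 1, -4); ‖v_1‖ = 4.5826, so q_1 = (-0.4364, 0.2182, -0.8729).
q_1·v_2 = (-0.4364)·1 + 0.2182·(-4) + (-0.8729)·2 = -3.0551.
u_2 = v_2 + 3.0551·q_1 = (-0.3333, -3.3333, -0.6667).
r_{22} = ‖u_2‖ = 3.4157.

r_{22} = 3.4157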